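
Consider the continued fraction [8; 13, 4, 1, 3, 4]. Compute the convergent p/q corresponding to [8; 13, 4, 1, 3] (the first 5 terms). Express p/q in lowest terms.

Compute successive convergents:
a_0 = 8: 8/1
a_1 = 13: 105/13
a_2 = 4: 428/53
a_3 = 1: 533/66
a_4 = 3: 2027/251

2027/251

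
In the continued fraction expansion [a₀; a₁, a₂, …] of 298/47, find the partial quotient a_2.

⌊298/47⌋ = 6, remainder 16
⌊47/16⌋ = 2, remainder 15
⌊16/15⌋ = 1, remainder 1

1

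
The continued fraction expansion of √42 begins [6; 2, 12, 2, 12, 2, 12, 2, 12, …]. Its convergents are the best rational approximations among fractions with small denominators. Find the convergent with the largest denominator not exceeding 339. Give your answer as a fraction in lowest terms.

337/52

a_0 = 6: 6/1  (≤ bound)
a_1 = 2: 13/2  (≤ bound)
a_2 = 12: 162/25  (≤ bound)
a_3 = 2: 337/52  (≤ bound)
a_4 = 12: 4206/649  (> 339, stop)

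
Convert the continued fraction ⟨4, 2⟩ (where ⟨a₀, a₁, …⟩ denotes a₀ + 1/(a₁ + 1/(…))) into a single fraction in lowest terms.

a_0 = 4: 4/1
a_1 = 2: 9/2

9/2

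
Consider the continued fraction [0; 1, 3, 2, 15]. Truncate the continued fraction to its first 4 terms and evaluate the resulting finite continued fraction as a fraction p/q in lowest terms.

Start with 2.
3 + 1/(2/1) = 3 + 1/2 = 7/2
1 + 1/(7/2) = 1 + 2/7 = 9/7
0 + 1/(9/7) = 0 + 7/9 = 7/9

7/9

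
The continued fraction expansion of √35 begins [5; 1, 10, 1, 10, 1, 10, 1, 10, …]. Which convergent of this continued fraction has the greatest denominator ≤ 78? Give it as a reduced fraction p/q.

71/12

a_0 = 5: 5/1  (≤ bound)
a_1 = 1: 6/1  (≤ bound)
a_2 = 10: 65/11  (≤ bound)
a_3 = 1: 71/12  (≤ bound)
a_4 = 10: 775/131  (> 78, stop)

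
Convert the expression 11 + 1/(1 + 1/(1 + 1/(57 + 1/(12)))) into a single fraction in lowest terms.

15899/1382

Start with 12.
57 + 1/(12/1) = 57 + 1/12 = 685/12
1 + 1/(685/12) = 1 + 12/685 = 697/685
1 + 1/(697/685) = 1 + 685/697 = 1382/697
11 + 1/(1382/697) = 11 + 697/1382 = 15899/1382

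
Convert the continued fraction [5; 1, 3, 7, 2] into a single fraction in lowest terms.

357/62

Compute successive convergents:
a_0 = 5: 5/1
a_1 = 1: 6/1
a_2 = 3: 23/4
a_3 = 7: 167/29
a_4 = 2: 357/62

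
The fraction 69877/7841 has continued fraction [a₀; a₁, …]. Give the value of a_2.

69877 ÷ 7841 → quotient 8, remainder 7149
7841 ÷ 7149 → quotient 1, remainder 692
7149 ÷ 692 → quotient 10, remainder 229

10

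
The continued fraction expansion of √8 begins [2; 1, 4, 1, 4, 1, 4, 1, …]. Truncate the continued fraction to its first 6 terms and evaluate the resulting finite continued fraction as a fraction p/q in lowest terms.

Work from the innermost term outward:
Start with 1.
4 + 1/(1/1) = 4 + 1/1 = 5/1
1 + 1/(5/1) = 1 + 1/5 = 6/5
4 + 1/(6/5) = 4 + 5/6 = 29/6
1 + 1/(29/6) = 1 + 6/29 = 35/29
2 + 1/(35/29) = 2 + 29/35 = 99/35

99/35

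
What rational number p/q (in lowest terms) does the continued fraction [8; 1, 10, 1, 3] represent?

419/47

Start with 3.
1 + 1/(3/1) = 1 + 1/3 = 4/3
10 + 1/(4/3) = 10 + 3/4 = 43/4
1 + 1/(43/4) = 1 + 4/43 = 47/43
8 + 1/(47/43) = 8 + 43/47 = 419/47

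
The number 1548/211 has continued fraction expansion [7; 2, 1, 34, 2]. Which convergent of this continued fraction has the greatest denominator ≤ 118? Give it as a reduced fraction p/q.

a_0 = 7: 7/1  (≤ bound)
a_1 = 2: 15/2  (≤ bound)
a_2 = 1: 22/3  (≤ bound)
a_3 = 34: 763/104  (≤ bound)
a_4 = 2: 1548/211  (> 118, stop)

763/104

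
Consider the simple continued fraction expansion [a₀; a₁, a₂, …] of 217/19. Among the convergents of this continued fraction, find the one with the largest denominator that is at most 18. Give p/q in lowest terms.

a_0 = 11: 11/1  (≤ bound)
a_1 = 2: 23/2  (≤ bound)
a_2 = 2: 57/5  (≤ bound)
a_3 = 1: 80/7  (≤ bound)
a_4 = 2: 217/19  (> 18, stop)

80/7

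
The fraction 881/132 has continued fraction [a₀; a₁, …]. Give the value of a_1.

1

881 ÷ 132 → quotient 6, remainder 89
132 ÷ 89 → quotient 1, remainder 43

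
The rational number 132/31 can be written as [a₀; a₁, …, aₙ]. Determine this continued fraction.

[4; 3, 1, 7]

132 ÷ 31 → quotient 4, remainder 8
31 ÷ 8 → quotient 3, remainder 7
8 ÷ 7 → quotient 1, remainder 1
7 ÷ 1 → quotient 7, remainder 0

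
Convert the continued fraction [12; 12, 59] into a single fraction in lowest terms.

Start with 59.
12 + 1/(59/1) = 12 + 1/59 = 709/59
12 + 1/(709/59) = 12 + 59/709 = 8567/709

8567/709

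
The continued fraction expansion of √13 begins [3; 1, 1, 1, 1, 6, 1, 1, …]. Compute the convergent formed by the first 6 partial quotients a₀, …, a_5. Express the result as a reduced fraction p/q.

Start with 6.
1 + 1/(6/1) = 1 + 1/6 = 7/6
1 + 1/(7/6) = 1 + 6/7 = 13/7
1 + 1/(13/7) = 1 + 7/13 = 20/13
1 + 1/(20/13) = 1 + 13/20 = 33/20
3 + 1/(33/20) = 3 + 20/33 = 119/33

119/33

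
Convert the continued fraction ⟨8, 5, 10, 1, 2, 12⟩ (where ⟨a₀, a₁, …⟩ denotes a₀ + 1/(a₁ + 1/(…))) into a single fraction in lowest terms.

16491/2012

Start with 12.
2 + 1/(12/1) = 2 + 1/12 = 25/12
1 + 1/(25/12) = 1 + 12/25 = 37/25
10 + 1/(37/25) = 10 + 25/37 = 395/37
5 + 1/(395/37) = 5 + 37/395 = 2012/395
8 + 1/(2012/395) = 8 + 395/2012 = 16491/2012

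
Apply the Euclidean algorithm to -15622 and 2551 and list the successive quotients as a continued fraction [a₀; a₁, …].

[-7; 1, 7, 13, 1, 2, 1, 5]

Apply division with remainder until the remainder is 0:
-15622 ÷ 2551 → quotient -7, remainder 2235
2551 ÷ 2235 → quotient 1, remainder 316
2235 ÷ 316 → quotient 7, remainder 23
316 ÷ 23 → quotient 13, remainder 17
23 ÷ 17 → quotient 1, remainder 6
17 ÷ 6 → quotient 2, remainder 5
6 ÷ 5 → quotient 1, remainder 1
5 ÷ 1 → quotient 5, remainder 0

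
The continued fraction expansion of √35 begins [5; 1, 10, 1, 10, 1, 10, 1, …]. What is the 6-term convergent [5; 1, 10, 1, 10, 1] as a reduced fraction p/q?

846/143

Build up convergents one term at a time:
a_0 = 5: 5/1
a_1 = 1: 6/1
a_2 = 10: 65/11
a_3 = 1: 71/12
a_4 = 10: 775/131
a_5 = 1: 846/143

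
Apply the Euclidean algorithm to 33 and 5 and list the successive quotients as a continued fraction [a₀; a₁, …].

33 ÷ 5 → quotient 6, remainder 3
5 ÷ 3 → quotient 1, remainder 2
3 ÷ 2 → quotient 1, remainder 1
2 ÷ 1 → quotient 2, remainder 0

[6; 1, 1, 2]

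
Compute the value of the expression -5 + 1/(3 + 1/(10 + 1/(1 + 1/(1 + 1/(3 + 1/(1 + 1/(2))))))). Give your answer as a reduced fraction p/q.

Work from the innermost term outward:
Start with 2.
1 + 1/(2/1) = 1 + 1/2 = 3/2
3 + 1/(3/2) = 3 + 2/3 = 11/3
1 + 1/(11/3) = 1 + 3/11 = 14/11
1 + 1/(14/11) = 1 + 11/14 = 25/14
10 + 1/(25/14) = 10 + 14/25 = 264/25
3 + 1/(264/25) = 3 + 25/264 = 817/264
-5 + 1/(817/264) = -5 + 264/817 = -3821/817

-3821/817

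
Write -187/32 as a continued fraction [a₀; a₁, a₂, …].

[-6; 6, 2, 2]

-187 ÷ 32 → quotient -6, remainder 5
32 ÷ 5 → quotient 6, remainder 2
5 ÷ 2 → quotient 2, remainder 1
2 ÷ 1 → quotient 2, remainder 0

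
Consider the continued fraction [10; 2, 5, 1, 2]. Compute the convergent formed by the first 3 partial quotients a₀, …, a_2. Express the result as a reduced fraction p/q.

115/11

Start with 5.
2 + 1/(5/1) = 2 + 1/5 = 11/5
10 + 1/(11/5) = 10 + 5/11 = 115/11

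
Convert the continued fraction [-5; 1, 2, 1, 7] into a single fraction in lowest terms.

Start with 7.
1 + 1/(7/1) = 1 + 1/7 = 8/7
2 + 1/(8/7) = 2 + 7/8 = 23/8
1 + 1/(23/8) = 1 + 8/23 = 31/23
-5 + 1/(31/23) = -5 + 23/31 = -132/31

-132/31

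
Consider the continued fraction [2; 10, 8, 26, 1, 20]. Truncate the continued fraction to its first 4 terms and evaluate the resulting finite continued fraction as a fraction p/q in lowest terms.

4441/2116

Start with 26.
8 + 1/(26/1) = 8 + 1/26 = 209/26
10 + 1/(209/26) = 10 + 26/209 = 2116/209
2 + 1/(2116/209) = 2 + 209/2116 = 4441/2116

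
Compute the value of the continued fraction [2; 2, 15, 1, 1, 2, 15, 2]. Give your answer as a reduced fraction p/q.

a_0 = 2: 2/1
a_1 = 2: 5/2
a_2 = 15: 77/31
a_3 = 1: 82/33
a_4 = 1: 159/64
a_5 = 2: 400/161
a_6 = 15: 6159/2479
a_7 = 2: 12718/5119

12718/5119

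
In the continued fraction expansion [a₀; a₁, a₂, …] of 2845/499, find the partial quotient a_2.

2845 = 5·499 + 350, so a_0 = 5
499 = 1·350 + 149, so a_1 = 1
350 = 2·149 + 52, so a_2 = 2

2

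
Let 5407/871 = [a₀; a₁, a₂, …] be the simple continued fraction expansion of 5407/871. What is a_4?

3

5407 = 6·871 + 181, so a_0 = 6
871 = 4·181 + 147, so a_1 = 4
181 = 1·147 + 34, so a_2 = 1
147 = 4·34 + 11, so a_3 = 4
34 = 3·11 + 1, so a_4 = 3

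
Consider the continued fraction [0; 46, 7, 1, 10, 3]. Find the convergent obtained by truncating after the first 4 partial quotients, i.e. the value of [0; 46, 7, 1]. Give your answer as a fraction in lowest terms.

8/369

a_0 = 0: 0/1
a_1 = 46: 1/46
a_2 = 7: 7/323
a_3 = 1: 8/369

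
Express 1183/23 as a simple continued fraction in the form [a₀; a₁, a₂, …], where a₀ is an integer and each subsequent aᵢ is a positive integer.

[51; 2, 3, 3]

Apply division with remainder until the remainder is 0:
1183 ÷ 23 → quotient 51, remainder 10
23 ÷ 10 → quotient 2, remainder 3
10 ÷ 3 → quotient 3, remainder 1
3 ÷ 1 → quotient 3, remainder 0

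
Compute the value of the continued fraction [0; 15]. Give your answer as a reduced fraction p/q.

1/15

Use the convergent recurrence hₖ = aₖ·hₖ₋₁ + hₖ₋₂ (and likewise for the denominators kₖ):
a_0 = 0: 0/1
a_1 = 15: 1/15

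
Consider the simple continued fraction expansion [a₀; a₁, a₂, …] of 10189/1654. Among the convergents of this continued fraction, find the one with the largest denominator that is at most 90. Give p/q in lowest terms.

a_0 = 6: 6/1  (≤ bound)
a_1 = 6: 37/6  (≤ bound)
a_2 = 4: 154/25  (≤ bound)
a_3 = 7: 1115/181  (> 90, stop)

154/25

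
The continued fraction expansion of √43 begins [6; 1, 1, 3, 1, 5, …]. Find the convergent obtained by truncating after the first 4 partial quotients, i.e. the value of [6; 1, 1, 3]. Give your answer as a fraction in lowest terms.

46/7

a_0 = 6: 6/1
a_1 = 1: 7/1
a_2 = 1: 13/2
a_3 = 3: 46/7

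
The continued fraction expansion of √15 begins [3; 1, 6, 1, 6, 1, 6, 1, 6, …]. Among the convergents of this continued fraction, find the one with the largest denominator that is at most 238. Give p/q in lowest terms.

244/63

List convergents until the denominator exceeds the bound:
a_0 = 3: 3/1  (≤ bound)
a_1 = 1: 4/1  (≤ bound)
a_2 = 6: 27/7  (≤ bound)
a_3 = 1: 31/8  (≤ bound)
a_4 = 6: 213/55  (≤ bound)
a_5 = 1: 244/63  (≤ bound)
a_6 = 6: 1677/433  (> 238, stop)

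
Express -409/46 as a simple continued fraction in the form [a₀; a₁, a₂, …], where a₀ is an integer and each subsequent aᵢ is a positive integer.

[-9; 9, 5]

Apply division with remainder until the remainder is 0:
-409 ÷ 46 → quotient -9, remainder 5
46 ÷ 5 → quotient 9, remainder 1
5 ÷ 1 → quotient 5, remainder 0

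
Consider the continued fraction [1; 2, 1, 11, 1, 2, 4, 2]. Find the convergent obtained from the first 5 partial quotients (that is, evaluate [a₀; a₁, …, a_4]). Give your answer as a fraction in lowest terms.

Starting at the tail and folding back:
Start with 1.
11 + 1/(1/1) = 11 + 1/1 = 12/1
1 + 1/(12/1) = 1 + 1/12 = 13/12
2 + 1/(13/12) = 2 + 12/13 = 38/13
1 + 1/(38/13) = 1 + 13/38 = 51/38

51/38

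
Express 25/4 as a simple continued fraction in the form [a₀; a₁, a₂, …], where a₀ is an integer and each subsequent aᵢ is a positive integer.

[6; 4]

⌊25/4⌋ = 6, remainder 1
⌊4/1⌋ = 4, remainder 0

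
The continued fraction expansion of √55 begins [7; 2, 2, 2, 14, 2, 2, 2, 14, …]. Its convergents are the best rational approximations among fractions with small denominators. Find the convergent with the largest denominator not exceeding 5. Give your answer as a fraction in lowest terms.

List convergents until the denominator exceeds the bound:
a_0 = 7: 7/1  (≤ bound)
a_1 = 2: 15/2  (≤ bound)
a_2 = 2: 37/5  (≤ bound)
a_3 = 2: 89/12  (> 5, stop)

37/5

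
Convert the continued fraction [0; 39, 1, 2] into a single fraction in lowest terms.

3/119

a_0 = 0: 0/1
a_1 = 39: 1/39
a_2 = 1: 1/40
a_3 = 2: 3/119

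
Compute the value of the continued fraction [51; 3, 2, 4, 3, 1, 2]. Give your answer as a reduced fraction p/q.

a_0 = 51: 51/1
a_1 = 3: 154/3
a_2 = 2: 359/7
a_3 = 4: 1590/31
a_4 = 3: 5129/100
a_5 = 1: 6719/131
a_6 = 2: 18567/362

18567/362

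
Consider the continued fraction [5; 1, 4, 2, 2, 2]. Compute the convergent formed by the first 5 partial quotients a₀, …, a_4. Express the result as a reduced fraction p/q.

Start with 2.
2 + 1/(2/1) = 2 + 1/2 = 5/2
4 + 1/(5/2) = 4 + 2/5 = 22/5
1 + 1/(22/5) = 1 + 5/22 = 27/22
5 + 1/(27/22) = 5 + 22/27 = 157/27

157/27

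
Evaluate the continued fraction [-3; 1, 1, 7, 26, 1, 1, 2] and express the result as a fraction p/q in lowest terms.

-4946/2005

Starting at the tail and folding back:
Start with 2.
1 + 1/(2/1) = 1 + 1/2 = 3/2
1 + 1/(3/2) = 1 + 2/3 = 5/3
26 + 1/(5/3) = 26 + 3/5 = 133/5
7 + 1/(133/5) = 7 + 5/133 = 936/133
1 + 1/(936/133) = 1 + 133/936 = 1069/936
1 + 1/(1069/936) = 1 + 936/1069 = 2005/1069
-3 + 1/(2005/1069) = -3 + 1069/2005 = -4946/2005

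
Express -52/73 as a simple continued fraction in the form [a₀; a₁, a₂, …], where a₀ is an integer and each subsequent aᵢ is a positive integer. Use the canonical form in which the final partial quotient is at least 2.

Run the Euclidean algorithm, recording each quotient:
⌊-52/73⌋ = -1, remainder 21
⌊73/21⌋ = 3, remainder 10
⌊21/10⌋ = 2, remainder 1
⌊10/1⌋ = 10, remainder 0

[-1; 3, 2, 10]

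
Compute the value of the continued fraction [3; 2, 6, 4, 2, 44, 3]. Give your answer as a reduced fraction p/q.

Compute successive convergents:
a_0 = 3: 3/1
a_1 = 2: 7/2
a_2 = 6: 45/13
a_3 = 4: 187/54
a_4 = 2: 419/121
a_5 = 44: 18623/5378
a_6 = 3: 56288/16255

56288/16255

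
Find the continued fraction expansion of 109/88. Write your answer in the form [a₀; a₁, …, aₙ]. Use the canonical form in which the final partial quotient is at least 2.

Apply division with remainder until the remainder is 0:
⌊109/88⌋ = 1, remainder 21
⌊88/21⌋ = 4, remainder 4
⌊21/4⌋ = 5, remainder 1
⌊4/1⌋ = 4, remainder 0

[1; 4, 5, 4]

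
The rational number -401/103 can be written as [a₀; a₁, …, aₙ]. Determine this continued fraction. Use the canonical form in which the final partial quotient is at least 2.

[-4; 9, 2, 1, 3]

Repeatedly divide and take the remainder:
-401 ÷ 103 → quotient -4, remainder 11
103 ÷ 11 → quotient 9, remainder 4
11 ÷ 4 → quotient 2, remainder 3
4 ÷ 3 → quotient 1, remainder 1
3 ÷ 1 → quotient 3, remainder 0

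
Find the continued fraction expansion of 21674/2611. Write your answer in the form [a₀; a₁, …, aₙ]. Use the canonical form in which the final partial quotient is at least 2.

21674 = 8·2611 + 786, so a_0 = 8
2611 = 3·786 + 253, so a_1 = 3
786 = 3·253 + 27, so a_2 = 3
253 = 9·27 + 10, so a_3 = 9
27 = 2·10 + 7, so a_4 = 2
10 = 1·7 + 3, so a_5 = 1
7 = 2·3 + 1, so a_6 = 2
3 = 3·1 + 0, so a_7 = 3

[8; 3, 3, 9, 2, 1, 2, 3]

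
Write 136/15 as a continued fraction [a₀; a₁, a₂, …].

Run the Euclidean algorithm, recording each quotient:
136 ÷ 15 → quotient 9, remainder 1
15 ÷ 1 → quotient 15, remainder 0

[9; 15]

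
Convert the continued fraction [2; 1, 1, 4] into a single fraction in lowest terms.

Start with 4.
1 + 1/(4/1) = 1 + 1/4 = 5/4
1 + 1/(5/4) = 1 + 4/5 = 9/5
2 + 1/(9/5) = 2 + 5/9 = 23/9

23/9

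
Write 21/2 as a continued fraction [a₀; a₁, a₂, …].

[10; 2]

21 = 10·2 + 1, so a_0 = 10
2 = 2·1 + 0, so a_1 = 2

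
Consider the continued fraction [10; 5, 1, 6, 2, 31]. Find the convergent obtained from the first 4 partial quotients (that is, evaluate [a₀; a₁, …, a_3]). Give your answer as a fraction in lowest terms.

417/41

Work from the innermost term outward:
Start with 6.
1 + 1/(6/1) = 1 + 1/6 = 7/6
5 + 1/(7/6) = 5 + 6/7 = 41/7
10 + 1/(41/7) = 10 + 7/41 = 417/41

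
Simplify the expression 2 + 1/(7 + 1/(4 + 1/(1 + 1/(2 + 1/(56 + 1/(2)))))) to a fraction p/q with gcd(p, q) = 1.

a_0 = 2: 2/1
a_1 = 7: 15/7
a_2 = 4: 62/29
a_3 = 1: 77/36
a_4 = 2: 216/101
a_5 = 56: 12173/5692
a_6 = 2: 24562/11485

24562/11485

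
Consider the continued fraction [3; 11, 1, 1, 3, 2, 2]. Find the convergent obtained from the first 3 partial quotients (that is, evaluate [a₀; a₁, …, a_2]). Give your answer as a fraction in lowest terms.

Build up convergents one term at a time:
a_0 = 3: 3/1
a_1 = 11: 34/11
a_2 = 1: 37/12

37/12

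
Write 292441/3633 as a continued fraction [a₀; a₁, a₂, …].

[80; 2, 58, 10, 3]

292441 ÷ 3633 → quotient 80, remainder 1801
3633 ÷ 1801 → quotient 2, remainder 31
1801 ÷ 31 → quotient 58, remainder 3
31 ÷ 3 → quotient 10, remainder 1
3 ÷ 1 → quotient 3, remainder 0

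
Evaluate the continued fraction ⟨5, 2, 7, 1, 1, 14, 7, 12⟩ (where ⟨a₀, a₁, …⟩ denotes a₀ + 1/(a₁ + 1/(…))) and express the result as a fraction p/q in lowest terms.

a_0 = 5: 5/1
a_1 = 2: 11/2
a_2 = 7: 82/15
a_3 = 1: 93/17
a_4 = 1: 175/32
a_5 = 14: 2543/465
a_6 = 7: 17976/3287
a_7 = 12: 218255/39909

218255/39909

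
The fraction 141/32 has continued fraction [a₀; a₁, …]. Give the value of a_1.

2

⌊141/32⌋ = 4, remainder 13
⌊32/13⌋ = 2, remainder 6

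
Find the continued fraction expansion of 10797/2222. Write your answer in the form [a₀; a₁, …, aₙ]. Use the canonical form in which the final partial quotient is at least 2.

Repeatedly divide and take the remainder:
⌊10797/2222⌋ = 4, remainder 1909
⌊2222/1909⌋ = 1, remainder 313
⌊1909/313⌋ = 6, remainder 31
⌊313/31⌋ = 10, remainder 3
⌊31/3⌋ = 10, remainder 1
⌊3/1⌋ = 3, remainder 0

[4; 1, 6, 10, 10, 3]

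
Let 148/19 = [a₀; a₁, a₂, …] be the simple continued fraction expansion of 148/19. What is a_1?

1

148 ÷ 19 → quotient 7, remainder 15
19 ÷ 15 → quotient 1, remainder 4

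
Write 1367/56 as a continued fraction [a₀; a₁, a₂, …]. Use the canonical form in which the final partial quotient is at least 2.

[24; 2, 2, 3, 3]

Repeatedly divide and take the remainder:
⌊1367/56⌋ = 24, remainder 23
⌊56/23⌋ = 2, remainder 10
⌊23/10⌋ = 2, remainder 3
⌊10/3⌋ = 3, remainder 1
⌊3/1⌋ = 3, remainder 0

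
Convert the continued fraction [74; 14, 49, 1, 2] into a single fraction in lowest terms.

Start with 2.
1 + 1/(2/1) = 1 + 1/2 = 3/2
49 + 1/(3/2) = 49 + 2/3 = 149/3
14 + 1/(149/3) = 14 + 3/149 = 2089/149
74 + 1/(2089/149) = 74 + 149/2089 = 154735/2089

154735/2089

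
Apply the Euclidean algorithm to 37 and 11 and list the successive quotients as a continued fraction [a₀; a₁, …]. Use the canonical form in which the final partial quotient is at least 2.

Repeatedly divide and take the remainder:
37 = 3·11 + 4, so a_0 = 3
11 = 2·4 + 3, so a_1 = 2
4 = 1·3 + 1, so a_2 = 1
3 = 3·1 + 0, so a_3 = 3

[3; 2, 1, 3]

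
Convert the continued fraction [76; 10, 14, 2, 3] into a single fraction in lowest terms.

Compute successive convergents:
a_0 = 76: 76/1
a_1 = 10: 761/10
a_2 = 14: 10730/141
a_3 = 2: 22221/292
a_4 = 3: 77393/1017

77393/1017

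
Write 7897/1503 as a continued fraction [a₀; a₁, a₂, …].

[5; 3, 1, 14, 3, 1, 1, 3]

Repeatedly divide and take the remainder:
7897 = 5·1503 + 382, so a_0 = 5
1503 = 3·382 + 357, so a_1 = 3
382 = 1·357 + 25, so a_2 = 1
357 = 14·25 + 7, so a_3 = 14
25 = 3·7 + 4, so a_4 = 3
7 = 1·4 + 3, so a_5 = 1
4 = 1·3 + 1, so a_6 = 1
3 = 3·1 + 0, so a_7 = 3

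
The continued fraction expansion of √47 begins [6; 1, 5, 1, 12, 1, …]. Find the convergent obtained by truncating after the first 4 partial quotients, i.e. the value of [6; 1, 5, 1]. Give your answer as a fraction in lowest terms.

Start with 1.
5 + 1/(1/1) = 5 + 1/1 = 6/1
1 + 1/(6/1) = 1 + 1/6 = 7/6
6 + 1/(7/6) = 6 + 6/7 = 48/7

48/7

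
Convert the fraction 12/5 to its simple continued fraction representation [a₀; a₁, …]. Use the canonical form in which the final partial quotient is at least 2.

[2; 2, 2]

12 = 2·5 + 2, so a_0 = 2
5 = 2·2 + 1, so a_1 = 2
2 = 2·1 + 0, so a_2 = 2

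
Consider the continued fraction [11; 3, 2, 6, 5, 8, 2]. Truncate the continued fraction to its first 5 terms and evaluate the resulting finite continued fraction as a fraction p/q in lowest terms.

2619/232

Start with 5.
6 + 1/(5/1) = 6 + 1/5 = 31/5
2 + 1/(31/5) = 2 + 5/31 = 67/31
3 + 1/(67/31) = 3 + 31/67 = 232/67
11 + 1/(232/67) = 11 + 67/232 = 2619/232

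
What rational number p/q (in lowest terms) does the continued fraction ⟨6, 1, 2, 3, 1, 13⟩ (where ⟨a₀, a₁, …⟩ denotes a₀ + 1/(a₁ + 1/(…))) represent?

1198/179

Start with 13.
1 + 1/(13/1) = 1 + 1/13 = 14/13
3 + 1/(14/13) = 3 + 13/14 = 55/14
2 + 1/(55/14) = 2 + 14/55 = 124/55
1 + 1/(124/55) = 1 + 55/124 = 179/124
6 + 1/(179/124) = 6 + 124/179 = 1198/179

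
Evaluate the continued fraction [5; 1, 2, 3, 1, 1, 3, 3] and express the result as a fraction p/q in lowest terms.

a_0 = 5: 5/1
a_1 = 1: 6/1
a_2 = 2: 17/3
a_3 = 3: 57/10
a_4 = 1: 74/13
a_5 = 1: 131/23
a_6 = 3: 467/82
a_7 = 3: 1532/269

1532/269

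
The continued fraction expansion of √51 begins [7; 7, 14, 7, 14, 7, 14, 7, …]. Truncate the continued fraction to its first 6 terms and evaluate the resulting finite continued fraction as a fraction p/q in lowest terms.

Build up convergents one term at a time:
a_0 = 7: 7/1
a_1 = 7: 50/7
a_2 = 14: 707/99
a_3 = 7: 4999/700
a_4 = 14: 70693/9899
a_5 = 7: 499850/69993

499850/69993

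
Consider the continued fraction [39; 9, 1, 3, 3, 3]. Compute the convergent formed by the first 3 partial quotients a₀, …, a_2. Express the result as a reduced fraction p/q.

391/10

Use the convergent recurrence hₖ = aₖ·hₖ₋₁ + hₖ₋₂ (and likewise for the denominators kₖ):
a_0 = 39: 39/1
a_1 = 9: 352/9
a_2 = 1: 391/10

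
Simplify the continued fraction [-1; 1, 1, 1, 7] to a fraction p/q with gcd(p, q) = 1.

-8/23

a_0 = -1: -1/1
a_1 = 1: 0/1
a_2 = 1: -1/2
a_3 = 1: -1/3
a_4 = 7: -8/23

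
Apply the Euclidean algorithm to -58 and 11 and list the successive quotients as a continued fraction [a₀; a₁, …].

Apply division with remainder until the remainder is 0:
⌊-58/11⌋ = -6, remainder 8
⌊11/8⌋ = 1, remainder 3
⌊8/3⌋ = 2, remainder 2
⌊3/2⌋ = 1, remainder 1
⌊2/1⌋ = 2, remainder 0

[-6; 1, 2, 1, 2]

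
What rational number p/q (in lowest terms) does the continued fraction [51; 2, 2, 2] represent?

Start with 2.
2 + 1/(2/1) = 2 + 1/2 = 5/2
2 + 1/(5/2) = 2 + 2/5 = 12/5
51 + 1/(12/5) = 51 + 5/12 = 617/12

617/12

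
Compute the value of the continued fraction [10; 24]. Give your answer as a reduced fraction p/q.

a_0 = 10: 10/1
a_1 = 24: 241/24

241/24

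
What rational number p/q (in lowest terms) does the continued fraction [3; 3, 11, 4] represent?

a_0 = 3: 3/1
a_1 = 3: 10/3
a_2 = 11: 113/34
a_3 = 4: 462/139

462/139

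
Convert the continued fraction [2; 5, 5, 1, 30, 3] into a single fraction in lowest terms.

6359/2899

Start with 3.
30 + 1/(3/1) = 30 + 1/3 = 91/3
1 + 1/(91/3) = 1 + 3/91 = 94/91
5 + 1/(94/91) = 5 + 91/94 = 561/94
5 + 1/(561/94) = 5 + 94/561 = 2899/561
2 + 1/(2899/561) = 2 + 561/2899 = 6359/2899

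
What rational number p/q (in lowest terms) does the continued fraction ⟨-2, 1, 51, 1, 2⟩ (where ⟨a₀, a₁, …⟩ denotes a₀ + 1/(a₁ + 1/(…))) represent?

-161/158

a_0 = -2: -2/1
a_1 = 1: -1/1
a_2 = 51: -53/52
a_3 = 1: -54/53
a_4 = 2: -161/158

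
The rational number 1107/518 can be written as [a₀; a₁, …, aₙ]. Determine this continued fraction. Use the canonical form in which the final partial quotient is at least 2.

Apply division with remainder until the remainder is 0:
1107 = 2·518 + 71, so a_0 = 2
518 = 7·71 + 21, so a_1 = 7
71 = 3·21 + 8, so a_2 = 3
21 = 2·8 + 5, so a_3 = 2
8 = 1·5 + 3, so a_4 = 1
5 = 1·3 + 2, so a_5 = 1
3 = 1·2 + 1, so a_6 = 1
2 = 2·1 + 0, so a_7 = 2

[2; 7, 3, 2, 1, 1, 1, 2]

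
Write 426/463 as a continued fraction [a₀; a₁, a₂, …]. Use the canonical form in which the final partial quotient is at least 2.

[0; 1, 11, 1, 1, 18]

426 = 0·463 + 426, so a_0 = 0
463 = 1·426 + 37, so a_1 = 1
426 = 11·37 + 19, so a_2 = 11
37 = 1·19 + 18, so a_3 = 1
19 = 1·18 + 1, so a_4 = 1
18 = 18·1 + 0, so a_5 = 18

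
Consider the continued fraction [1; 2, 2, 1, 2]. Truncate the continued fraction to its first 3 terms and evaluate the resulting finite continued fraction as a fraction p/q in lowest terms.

Use the convergent recurrence hₖ = aₖ·hₖ₋₁ + hₖ₋₂ (and likewise for the denominators kₖ):
a_0 = 1: 1/1
a_1 = 2: 3/2
a_2 = 2: 7/5

7/5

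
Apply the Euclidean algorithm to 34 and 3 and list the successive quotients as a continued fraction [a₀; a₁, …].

Repeatedly divide and take the remainder:
34 = 11·3 + 1, so a_0 = 11
3 = 3·1 + 0, so a_1 = 3

[11; 3]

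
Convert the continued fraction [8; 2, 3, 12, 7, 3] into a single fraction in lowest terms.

16127/1913

Collapse the nested fraction from the inside out:
Start with 3.
7 + 1/(3/1) = 7 + 1/3 = 22/3
12 + 1/(22/3) = 12 + 3/22 = 267/22
3 + 1/(267/22) = 3 + 22/267 = 823/267
2 + 1/(823/267) = 2 + 267/823 = 1913/823
8 + 1/(1913/823) = 8 + 823/1913 = 16127/1913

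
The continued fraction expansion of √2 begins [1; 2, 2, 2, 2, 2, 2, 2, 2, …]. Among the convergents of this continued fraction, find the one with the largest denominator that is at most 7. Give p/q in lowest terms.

7/5

a_0 = 1: 1/1  (≤ bound)
a_1 = 2: 3/2  (≤ bound)
a_2 = 2: 7/5  (≤ bound)
a_3 = 2: 17/12  (> 7, stop)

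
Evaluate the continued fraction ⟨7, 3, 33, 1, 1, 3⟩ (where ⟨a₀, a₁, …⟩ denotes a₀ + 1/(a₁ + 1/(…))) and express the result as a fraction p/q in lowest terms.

5219/712

Build up convergents one term at a time:
a_0 = 7: 7/1
a_1 = 3: 22/3
a_2 = 33: 733/100
a_3 = 1: 755/103
a_4 = 1: 1488/203
a_5 = 3: 5219/712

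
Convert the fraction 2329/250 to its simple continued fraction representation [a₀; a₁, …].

2329 = 9·250 + 79, so a_0 = 9
250 = 3·79 + 13, so a_1 = 3
79 = 6·13 + 1, so a_2 = 6
13 = 13·1 + 0, so a_3 = 13

[9; 3, 6, 13]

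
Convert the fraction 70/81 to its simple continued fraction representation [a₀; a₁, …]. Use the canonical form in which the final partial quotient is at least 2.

Apply division with remainder until the remainder is 0:
70 ÷ 81 → quotient 0, remainder 70
81 ÷ 70 → quotient 1, remainder 11
70 ÷ 11 → quotient 6, remainder 4
11 ÷ 4 → quotient 2, remainder 3
4 ÷ 3 → quotient 1, remainder 1
3 ÷ 1 → quotient 3, remainder 0

[0; 1, 6, 2, 1, 3]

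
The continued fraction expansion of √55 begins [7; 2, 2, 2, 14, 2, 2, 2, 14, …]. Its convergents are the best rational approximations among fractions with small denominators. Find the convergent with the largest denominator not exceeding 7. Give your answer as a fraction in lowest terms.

37/5

List convergents until the denominator exceeds the bound:
a_0 = 7: 7/1  (≤ bound)
a_1 = 2: 15/2  (≤ bound)
a_2 = 2: 37/5  (≤ bound)
a_3 = 2: 89/12  (> 7, stop)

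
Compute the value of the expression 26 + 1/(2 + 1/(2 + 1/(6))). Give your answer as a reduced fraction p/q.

845/32

Start with 6.
2 + 1/(6/1) = 2 + 1/6 = 13/6
2 + 1/(13/6) = 2 + 6/13 = 32/13
26 + 1/(32/13) = 26 + 13/32 = 845/32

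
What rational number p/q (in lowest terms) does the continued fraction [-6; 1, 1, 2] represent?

Compute successive convergents:
a_0 = -6: -6/1
a_1 = 1: -5/1
a_2 = 1: -11/2
a_3 = 2: -27/5

-27/5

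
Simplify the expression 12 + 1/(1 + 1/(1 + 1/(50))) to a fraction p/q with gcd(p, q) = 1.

1263/101

a_0 = 12: 12/1
a_1 = 1: 13/1
a_2 = 1: 25/2
a_3 = 50: 1263/101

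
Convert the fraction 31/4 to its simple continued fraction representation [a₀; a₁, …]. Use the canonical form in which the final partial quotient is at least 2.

Repeatedly divide and take the remainder:
31 ÷ 4 → quotient 7, remainder 3
4 ÷ 3 → quotient 1, remainder 1
3 ÷ 1 → quotient 3, remainder 0

[7; 1, 3]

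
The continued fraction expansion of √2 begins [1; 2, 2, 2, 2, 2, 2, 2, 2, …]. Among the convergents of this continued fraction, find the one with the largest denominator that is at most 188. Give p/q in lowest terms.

239/169

a_0 = 1: 1/1  (≤ bound)
a_1 = 2: 3/2  (≤ bound)
a_2 = 2: 7/5  (≤ bound)
a_3 = 2: 17/12  (≤ bound)
a_4 = 2: 41/29  (≤ bound)
a_5 = 2: 99/70  (≤ bound)
a_6 = 2: 239/169  (≤ bound)
a_7 = 2: 577/408  (> 188, stop)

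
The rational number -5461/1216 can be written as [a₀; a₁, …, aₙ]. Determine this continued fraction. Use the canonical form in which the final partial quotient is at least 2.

-5461 = -5·1216 + 619, so a_0 = -5
1216 = 1·619 + 597, so a_1 = 1
619 = 1·597 + 22, so a_2 = 1
597 = 27·22 + 3, so a_3 = 27
22 = 7·3 + 1, so a_4 = 7
3 = 3·1 + 0, so a_5 = 3

[-5; 1, 1, 27, 7, 3]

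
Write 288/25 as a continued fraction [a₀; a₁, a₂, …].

[11; 1, 1, 12]

Run the Euclidean algorithm, recording each quotient:
288 ÷ 25 → quotient 11, remainder 13
25 ÷ 13 → quotient 1, remainder 12
13 ÷ 12 → quotient 1, remainder 1
12 ÷ 1 → quotient 12, remainder 0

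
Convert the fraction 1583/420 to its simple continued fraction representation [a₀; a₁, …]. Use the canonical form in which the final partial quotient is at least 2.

[3; 1, 3, 3, 32]

1583 = 3·420 + 323, so a_0 = 3
420 = 1·323 + 97, so a_1 = 1
323 = 3·97 + 32, so a_2 = 3
97 = 3·32 + 1, so a_3 = 3
32 = 32·1 + 0, so a_4 = 32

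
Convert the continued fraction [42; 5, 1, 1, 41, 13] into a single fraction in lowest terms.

Start with 13.
41 + 1/(13/1) = 41 + 1/13 = 534/13
1 + 1/(534/13) = 1 + 13/534 = 547/534
1 + 1/(547/534) = 1 + 534/547 = 1081/547
5 + 1/(1081/547) = 5 + 547/1081 = 5952/1081
42 + 1/(5952/1081) = 42 + 1081/5952 = 251065/5952

251065/5952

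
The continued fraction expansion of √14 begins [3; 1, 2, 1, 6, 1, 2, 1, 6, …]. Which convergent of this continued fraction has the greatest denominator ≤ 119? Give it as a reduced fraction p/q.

a_0 = 3: 3/1  (≤ bound)
a_1 = 1: 4/1  (≤ bound)
a_2 = 2: 11/3  (≤ bound)
a_3 = 1: 15/4  (≤ bound)
a_4 = 6: 101/27  (≤ bound)
a_5 = 1: 116/31  (≤ bound)
a_6 = 2: 333/89  (≤ bound)
a_7 = 1: 449/120  (> 119, stop)

333/89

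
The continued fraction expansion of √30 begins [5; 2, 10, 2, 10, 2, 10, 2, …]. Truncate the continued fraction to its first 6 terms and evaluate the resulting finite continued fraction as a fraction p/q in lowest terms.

Work from the innermost term outward:
Start with 2.
10 + 1/(2/1) = 10 + 1/2 = 21/2
2 + 1/(21/2) = 2 + 2/21 = 44/21
10 + 1/(44/21) = 10 + 21/44 = 461/44
2 + 1/(461/44) = 2 + 44/461 = 966/461
5 + 1/(966/461) = 5 + 461/966 = 5291/966

5291/966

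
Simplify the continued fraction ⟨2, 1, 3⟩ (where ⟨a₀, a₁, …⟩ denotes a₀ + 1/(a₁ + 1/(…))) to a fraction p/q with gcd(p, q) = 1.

a_0 = 2: 2/1
a_1 = 1: 3/1
a_2 = 3: 11/4

11/4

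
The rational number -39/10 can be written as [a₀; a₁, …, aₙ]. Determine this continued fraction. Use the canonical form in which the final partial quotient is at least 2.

-39 ÷ 10 → quotient -4, remainder 1
10 ÷ 1 → quotient 10, remainder 0

[-4; 10]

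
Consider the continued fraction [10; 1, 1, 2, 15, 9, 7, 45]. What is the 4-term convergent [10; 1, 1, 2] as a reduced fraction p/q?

Start with 2.
1 + 1/(2/1) = 1 + 1/2 = 3/2
1 + 1/(3/2) = 1 + 2/3 = 5/3
10 + 1/(5/3) = 10 + 3/5 = 53/5

53/5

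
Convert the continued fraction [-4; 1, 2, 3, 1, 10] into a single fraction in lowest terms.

-463/140

Work from the innermost term outward:
Start with 10.
1 + 1/(10/1) = 1 + 1/10 = 11/10
3 + 1/(11/10) = 3 + 10/11 = 43/11
2 + 1/(43/11) = 2 + 11/43 = 97/43
1 + 1/(97/43) = 1 + 43/97 = 140/97
-4 + 1/(140/97) = -4 + 97/140 = -463/140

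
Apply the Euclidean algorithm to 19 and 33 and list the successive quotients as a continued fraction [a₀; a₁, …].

[0; 1, 1, 2, 1, 4]

Run the Euclidean algorithm, recording each quotient:
⌊19/33⌋ = 0, remainder 19
⌊33/19⌋ = 1, remainder 14
⌊19/14⌋ = 1, remainder 5
⌊14/5⌋ = 2, remainder 4
⌊5/4⌋ = 1, remainder 1
⌊4/1⌋ = 4, remainder 0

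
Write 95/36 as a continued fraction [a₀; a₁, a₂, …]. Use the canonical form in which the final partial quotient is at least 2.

95 = 2·36 + 23, so a_0 = 2
36 = 1·23 + 13, so a_1 = 1
23 = 1·13 + 10, so a_2 = 1
13 = 1·10 + 3, so a_3 = 1
10 = 3·3 + 1, so a_4 = 3
3 = 3·1 + 0, so a_5 = 3

[2; 1, 1, 1, 3, 3]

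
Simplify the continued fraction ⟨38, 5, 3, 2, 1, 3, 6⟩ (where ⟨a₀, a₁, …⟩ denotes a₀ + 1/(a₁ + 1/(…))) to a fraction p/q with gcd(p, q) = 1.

46934/1229

Compute successive convergents:
a_0 = 38: 38/1
a_1 = 5: 191/5
a_2 = 3: 611/16
a_3 = 2: 1413/37
a_4 = 1: 2024/53
a_5 = 3: 7485/196
a_6 = 6: 46934/1229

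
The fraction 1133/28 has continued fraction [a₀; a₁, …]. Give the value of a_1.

1133 ÷ 28 → quotient 40, remainder 13
28 ÷ 13 → quotient 2, remainder 2

2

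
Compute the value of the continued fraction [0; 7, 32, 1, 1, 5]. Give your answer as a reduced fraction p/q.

Start with 5.
1 + 1/(5/1) = 1 + 1/5 = 6/5
1 + 1/(6/5) = 1 + 5/6 = 11/6
32 + 1/(11/6) = 32 + 6/11 = 358/11
7 + 1/(358/11) = 7 + 11/358 = 2517/358
0 + 1/(2517/358) = 0 + 358/2517 = 358/2517

358/2517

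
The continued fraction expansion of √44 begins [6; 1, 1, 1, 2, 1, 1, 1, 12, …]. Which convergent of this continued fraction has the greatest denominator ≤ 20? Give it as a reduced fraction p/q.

126/19

a_0 = 6: 6/1  (≤ bound)
a_1 = 1: 7/1  (≤ bound)
a_2 = 1: 13/2  (≤ bound)
a_3 = 1: 20/3  (≤ bound)
a_4 = 2: 53/8  (≤ bound)
a_5 = 1: 73/11  (≤ bound)
a_6 = 1: 126/19  (≤ bound)
a_7 = 1: 199/30  (> 20, stop)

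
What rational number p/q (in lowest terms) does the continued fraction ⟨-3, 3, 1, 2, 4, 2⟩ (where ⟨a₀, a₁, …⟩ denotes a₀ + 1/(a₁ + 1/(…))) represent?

Collapse the nested fraction from the inside out:
Start with 2.
4 + 1/(2/1) = 4 + 1/2 = 9/2
2 + 1/(9/2) = 2 + 2/9 = 20/9
1 + 1/(20/9) = 1 + 9/20 = 29/20
3 + 1/(29/20) = 3 + 20/29 = 107/29
-3 + 1/(107/29) = -3 + 29/107 = -292/107

-292/107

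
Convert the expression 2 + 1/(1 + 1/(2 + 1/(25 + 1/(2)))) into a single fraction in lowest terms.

a_0 = 2: 2/1
a_1 = 1: 3/1
a_2 = 2: 8/3
a_3 = 25: 203/76
a_4 = 2: 414/155

414/155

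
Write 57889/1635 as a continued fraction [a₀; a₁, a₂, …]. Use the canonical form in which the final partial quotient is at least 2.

Repeatedly divide and take the remainder:
57889 = 35·1635 + 664, so a_0 = 35
1635 = 2·664 + 307, so a_1 = 2
664 = 2·307 + 50, so a_2 = 2
307 = 6·50 + 7, so a_3 = 6
50 = 7·7 + 1, so a_4 = 7
7 = 7·1 + 0, so a_5 = 7

[35; 2, 2, 6, 7, 7]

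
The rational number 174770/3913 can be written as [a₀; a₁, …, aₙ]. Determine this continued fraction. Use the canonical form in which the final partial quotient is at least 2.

[44; 1, 1, 1, 40, 10, 1, 2]

Run the Euclidean algorithm, recording each quotient:
⌊174770/3913⌋ = 44, remainder 2598
⌊3913/2598⌋ = 1, remainder 1315
⌊2598/1315⌋ = 1, remainder 1283
⌊1315/1283⌋ = 1, remainder 32
⌊1283/32⌋ = 40, remainder 3
⌊32/3⌋ = 10, remainder 2
⌊3/2⌋ = 1, remainder 1
⌊2/1⌋ = 2, remainder 0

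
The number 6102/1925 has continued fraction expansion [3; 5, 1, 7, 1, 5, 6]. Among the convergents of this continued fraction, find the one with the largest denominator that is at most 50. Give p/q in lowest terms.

List convergents until the denominator exceeds the bound:
a_0 = 3: 3/1  (≤ bound)
a_1 = 5: 16/5  (≤ bound)
a_2 = 1: 19/6  (≤ bound)
a_3 = 7: 149/47  (≤ bound)
a_4 = 1: 168/53  (> 50, stop)

149/47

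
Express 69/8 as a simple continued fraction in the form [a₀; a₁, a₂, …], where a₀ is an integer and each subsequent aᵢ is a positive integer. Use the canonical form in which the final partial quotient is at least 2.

69 ÷ 8 → quotient 8, remainder 5
8 ÷ 5 → quotient 1, remainder 3
5 ÷ 3 → quotient 1, remainder 2
3 ÷ 2 → quotient 1, remainder 1
2 ÷ 1 → quotient 2, remainder 0

[8; 1, 1, 1, 2]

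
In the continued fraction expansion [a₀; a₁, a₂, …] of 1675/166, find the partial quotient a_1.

⌊1675/166⌋ = 10, remainder 15
⌊166/15⌋ = 11, remainder 1

11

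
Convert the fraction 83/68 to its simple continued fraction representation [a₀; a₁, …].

83 ÷ 68 → quotient 1, remainder 15
68 ÷ 15 → quotient 4, remainder 8
15 ÷ 8 → quotient 1, remainder 7
8 ÷ 7 → quotient 1, remainder 1
7 ÷ 1 → quotient 7, remainder 0

[1; 4, 1, 1, 7]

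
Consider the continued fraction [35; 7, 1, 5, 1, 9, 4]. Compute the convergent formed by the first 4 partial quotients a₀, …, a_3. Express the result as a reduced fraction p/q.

1651/47

a_0 = 35: 35/1
a_1 = 7: 246/7
a_2 = 1: 281/8
a_3 = 5: 1651/47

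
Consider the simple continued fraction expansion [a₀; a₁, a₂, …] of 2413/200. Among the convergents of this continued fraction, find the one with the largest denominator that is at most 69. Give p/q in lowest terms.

List convergents until the denominator exceeds the bound:
a_0 = 12: 12/1  (≤ bound)
a_1 = 15: 181/15  (≤ bound)
a_2 = 2: 374/31  (≤ bound)
a_3 = 1: 555/46  (≤ bound)
a_4 = 1: 929/77  (> 69, stop)

555/46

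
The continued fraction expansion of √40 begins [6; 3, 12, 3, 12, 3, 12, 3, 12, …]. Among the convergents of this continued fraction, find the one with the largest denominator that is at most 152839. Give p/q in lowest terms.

a_0 = 6: 6/1  (≤ bound)
a_1 = 3: 19/3  (≤ bound)
a_2 = 12: 234/37  (≤ bound)
a_3 = 3: 721/114  (≤ bound)
a_4 = 12: 8886/1405  (≤ bound)
a_5 = 3: 27379/4329  (≤ bound)
a_6 = 12: 337434/53353  (≤ bound)
a_7 = 3: 1039681/164388  (> 152839, stop)

337434/53353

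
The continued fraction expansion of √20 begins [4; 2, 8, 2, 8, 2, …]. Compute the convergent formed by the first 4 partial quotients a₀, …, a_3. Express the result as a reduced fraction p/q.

161/36

Starting at the tail and folding back:
Start with 2.
8 + 1/(2/1) = 8 + 1/2 = 17/2
2 + 1/(17/2) = 2 + 2/17 = 36/17
4 + 1/(36/17) = 4 + 17/36 = 161/36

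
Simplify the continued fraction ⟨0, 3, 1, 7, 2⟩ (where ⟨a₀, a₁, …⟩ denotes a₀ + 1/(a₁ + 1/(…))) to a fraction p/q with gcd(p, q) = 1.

17/66

Compute successive convergents:
a_0 = 0: 0/1
a_1 = 3: 1/3
a_2 = 1: 1/4
a_3 = 7: 8/31
a_4 = 2: 17/66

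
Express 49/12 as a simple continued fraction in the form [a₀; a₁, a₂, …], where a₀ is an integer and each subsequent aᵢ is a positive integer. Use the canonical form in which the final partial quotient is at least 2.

[4; 12]

49 = 4·12 + 1, so a_0 = 4
12 = 12·1 + 0, so a_1 = 12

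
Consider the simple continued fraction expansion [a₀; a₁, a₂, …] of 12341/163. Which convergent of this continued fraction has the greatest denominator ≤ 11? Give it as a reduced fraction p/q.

a_0 = 75: 75/1  (≤ bound)
a_1 = 1: 76/1  (≤ bound)
a_2 = 2: 227/3  (≤ bound)
a_3 = 2: 530/7  (≤ bound)
a_4 = 7: 3937/52  (> 11, stop)

530/7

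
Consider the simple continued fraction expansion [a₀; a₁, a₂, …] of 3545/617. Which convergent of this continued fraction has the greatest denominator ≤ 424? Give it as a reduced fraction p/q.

1287/224

List convergents until the denominator exceeds the bound:
a_0 = 5: 5/1  (≤ bound)
a_1 = 1: 6/1  (≤ bound)
a_2 = 2: 17/3  (≤ bound)
a_3 = 1: 23/4  (≤ bound)
a_4 = 13: 316/55  (≤ bound)
a_5 = 3: 971/169  (≤ bound)
a_6 = 1: 1287/224  (≤ bound)
a_7 = 2: 3545/617  (> 424, stop)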